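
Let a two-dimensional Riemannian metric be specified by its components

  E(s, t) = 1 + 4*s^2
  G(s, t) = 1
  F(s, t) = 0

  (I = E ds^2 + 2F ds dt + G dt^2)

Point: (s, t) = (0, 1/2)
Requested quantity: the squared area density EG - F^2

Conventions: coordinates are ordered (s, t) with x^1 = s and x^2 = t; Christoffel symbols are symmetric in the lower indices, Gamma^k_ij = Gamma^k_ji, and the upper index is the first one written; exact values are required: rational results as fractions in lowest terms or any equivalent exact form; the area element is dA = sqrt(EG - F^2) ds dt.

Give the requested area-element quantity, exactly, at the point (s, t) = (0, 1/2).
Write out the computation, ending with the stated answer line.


E = 1, F = 0, G = 1; EG - F^2 = 1

Answer: EG - F^2 = 1


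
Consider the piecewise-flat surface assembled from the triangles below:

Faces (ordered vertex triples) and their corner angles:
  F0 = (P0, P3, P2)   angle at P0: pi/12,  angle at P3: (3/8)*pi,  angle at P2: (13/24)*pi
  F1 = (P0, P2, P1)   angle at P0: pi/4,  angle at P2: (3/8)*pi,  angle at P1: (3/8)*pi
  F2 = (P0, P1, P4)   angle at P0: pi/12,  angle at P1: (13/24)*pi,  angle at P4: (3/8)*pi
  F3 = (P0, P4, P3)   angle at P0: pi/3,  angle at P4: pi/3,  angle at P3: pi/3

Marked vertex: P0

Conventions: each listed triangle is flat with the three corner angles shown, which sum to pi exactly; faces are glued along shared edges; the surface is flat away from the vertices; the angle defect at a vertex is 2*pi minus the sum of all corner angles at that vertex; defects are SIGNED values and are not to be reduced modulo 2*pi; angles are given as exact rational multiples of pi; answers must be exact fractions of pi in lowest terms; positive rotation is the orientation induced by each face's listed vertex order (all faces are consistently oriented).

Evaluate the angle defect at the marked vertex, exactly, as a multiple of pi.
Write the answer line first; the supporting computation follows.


Answer: defect(P0) = (5/4)*pi

Sum of corner angles at P0: (3/4)*pi
defect = 2*pi - (3/4)*pi


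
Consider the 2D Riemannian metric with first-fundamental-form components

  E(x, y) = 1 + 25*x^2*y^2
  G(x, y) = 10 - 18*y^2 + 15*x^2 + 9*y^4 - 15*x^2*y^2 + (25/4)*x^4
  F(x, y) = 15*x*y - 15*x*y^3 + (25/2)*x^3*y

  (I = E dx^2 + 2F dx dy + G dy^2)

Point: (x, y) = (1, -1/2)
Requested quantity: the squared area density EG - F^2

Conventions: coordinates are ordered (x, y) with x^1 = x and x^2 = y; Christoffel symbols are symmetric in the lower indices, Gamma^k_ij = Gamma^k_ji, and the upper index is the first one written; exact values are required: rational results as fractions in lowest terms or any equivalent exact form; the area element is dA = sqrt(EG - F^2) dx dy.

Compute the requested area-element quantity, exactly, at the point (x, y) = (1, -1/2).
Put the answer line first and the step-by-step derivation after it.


Answer: EG - F^2 = 477/16

E = 29/4, F = -95/8, G = 377/16; EG - F^2 = 477/16


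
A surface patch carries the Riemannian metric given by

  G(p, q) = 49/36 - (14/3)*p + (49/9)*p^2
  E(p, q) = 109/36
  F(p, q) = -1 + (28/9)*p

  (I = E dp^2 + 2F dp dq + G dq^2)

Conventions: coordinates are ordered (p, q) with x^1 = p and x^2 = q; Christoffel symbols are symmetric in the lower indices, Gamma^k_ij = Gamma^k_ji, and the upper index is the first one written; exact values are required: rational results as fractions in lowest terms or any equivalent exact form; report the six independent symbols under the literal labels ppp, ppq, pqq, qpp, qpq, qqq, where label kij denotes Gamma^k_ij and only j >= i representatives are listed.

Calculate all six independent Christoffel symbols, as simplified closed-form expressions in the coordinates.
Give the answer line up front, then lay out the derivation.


Answer: Gamma_ppp = (4032 - 12544*p)/(8820*p^2 - 10248*p + 4045), Gamma_ppq = (-21952*p^2 + 16464*p - 3024)/(8820*p^2 - 10248*p + 4045), Gamma_pqq = (-38416*p^3 + 49392*p^2 - 23716*p + 4116)/(8820*p^2 - 10248*p + 4045), Gamma_qpp = 12208/(8820*p^2 - 10248*p + 4045), Gamma_qpq = (21364*p - 9156)/(8820*p^2 - 10248*p + 4045), Gamma_qqq = (21952*p^2 - 16464*p + 3024)/(8820*p^2 - 10248*p + 4045)

E = 109/36; F = -1 + (28/9)*p; G = 49/36 - (14/3)*p + (49/9)*p^2
Gamma^k_ij = (1/2) g^{kl} (d_i g_jl + d_j g_il - d_l g_ij), with g^inv = (1/(EG-F^2)) [[G, -F], [-F, E]]
first partials: E_p = 0, E_q = 0, F_p = 28/9, F_q = 0, G_p = -14/3 + (98/9)*p, G_q = 0
D = EG - F^2 = 4045/1296 - (427/54)*p + (245/36)*p^2
expanded: Gamma^p_pp = (G E_p - 2F F_p + F E_q)/(2D), Gamma^p_pq = (G E_q - F G_p)/(2D), Gamma^p_qq = (2G F_q - G G_p - F G_q)/(2D), Gamma^q_pp = (2E F_p - E E_q - F E_p)/(2D), Gamma^q_pq = (E G_p - F E_q)/(2D), Gamma^q_qq = (E G_q - 2F F_q + F G_p)/(2D); substitute and cancel common factors


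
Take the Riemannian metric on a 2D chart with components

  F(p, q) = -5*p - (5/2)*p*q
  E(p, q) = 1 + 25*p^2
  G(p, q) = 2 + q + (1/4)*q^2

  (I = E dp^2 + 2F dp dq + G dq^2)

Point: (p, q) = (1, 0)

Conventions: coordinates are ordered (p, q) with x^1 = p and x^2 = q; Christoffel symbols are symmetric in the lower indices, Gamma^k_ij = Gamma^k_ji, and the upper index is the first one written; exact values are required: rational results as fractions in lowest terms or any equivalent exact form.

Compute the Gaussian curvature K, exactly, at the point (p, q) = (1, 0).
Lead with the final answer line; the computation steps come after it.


Answer: K = -5/1458

E = 26, F = -5, G = 2, EG - F^2 = 27 at the point
E_p = 50, E_q = 0, F_p = -5, F_q = -5/2, G_p = 0, G_q = 1
E_qq = 0, F_pq = -5/2, G_pp = 0
The intrinsic route: Brioschi's K = (det M1 - det M2)/(EG - F^2)^2.
M1 = [[-E_qq/2 + F_pq - G_pp/2, E_p/2, F_p - E_q/2], [F_q - G_p/2, E, F], [G_q/2, F, G]] = [[-5/2, 25, -5], [-5/2, 26, -5], [1/2, -5, 2]]; det M1 = -5/2
M2 = [[0, E_q/2, G_p/2], [E_q/2, E, F], [G_p/2, F, G]] = [[0, 0, 0], [0, 26, -5], [0, -5, 2]]; det M2 = 0
det M1 - det M2 = -5/2; K = -5/2 / (27)^2 = -5/1458


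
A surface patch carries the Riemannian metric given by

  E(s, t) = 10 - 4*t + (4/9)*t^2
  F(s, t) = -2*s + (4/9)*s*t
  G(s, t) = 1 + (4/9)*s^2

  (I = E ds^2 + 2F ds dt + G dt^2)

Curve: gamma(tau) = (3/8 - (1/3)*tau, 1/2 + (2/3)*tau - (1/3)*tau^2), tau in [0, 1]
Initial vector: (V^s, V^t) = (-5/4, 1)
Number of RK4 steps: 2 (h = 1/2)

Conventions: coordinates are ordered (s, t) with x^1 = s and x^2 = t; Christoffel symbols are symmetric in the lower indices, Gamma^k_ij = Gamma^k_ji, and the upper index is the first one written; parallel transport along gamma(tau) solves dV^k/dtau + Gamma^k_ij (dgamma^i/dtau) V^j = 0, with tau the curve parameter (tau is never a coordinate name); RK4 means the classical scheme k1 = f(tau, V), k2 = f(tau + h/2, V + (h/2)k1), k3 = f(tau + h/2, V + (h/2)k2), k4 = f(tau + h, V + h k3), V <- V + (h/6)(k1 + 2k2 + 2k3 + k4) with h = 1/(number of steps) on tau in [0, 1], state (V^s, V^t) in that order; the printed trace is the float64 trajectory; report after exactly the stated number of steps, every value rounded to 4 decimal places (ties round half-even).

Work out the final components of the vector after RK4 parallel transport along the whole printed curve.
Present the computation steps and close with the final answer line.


gamma'(tau) = (-1/3, 2/3 - (2/3)*tau); f(tau, V)^k = -Gamma^k_ij(gamma(tau)) gamma'^i(tau) V^j; h = 1/2; intermediate values shown to 6 dp
curve data and Christoffel symbols at the stage parameters:
  tau = 0.000000: gamma = (0.375000, 0.500000), gamma' = (-0.333333, 0.666667); Gamma_sss = 0.000000, Gamma_sst = -0.217502, Gamma_stt = 0.000000, Gamma_tss = 0.000000, Gamma_tst = 0.020391, Gamma_ttt = 0.000000
  tau = 0.250000: gamma = (0.291667, 0.645833), gamma' = (-0.333333, 0.500000); Gamma_sss = 0.000000, Gamma_sst = -0.224214, Gamma_stt = 0.000000, Gamma_tss = 0.000000, Gamma_tst = 0.016968, Gamma_ttt = 0.000000
  tau = 0.500000: gamma = (0.208333, 0.750000), gamma' = (-0.333333, 0.333333); Gamma_sss = 0.000000, Gamma_sst = -0.229275, Gamma_stt = 0.000000, Gamma_tss = 0.000000, Gamma_tst = 0.012738, Gamma_ttt = 0.000000
  tau = 0.750000: gamma = (0.125000, 0.812500), gamma' = (-0.333333, 0.166667); Gamma_sss = 0.000000, Gamma_sst = -0.232455, Gamma_stt = 0.000000, Gamma_tss = 0.000000, Gamma_tst = 0.007880, Gamma_ttt = 0.000000
  tau = 1.000000: gamma = (0.041667, 0.833333), gamma' = (-0.333333, 0.000000); Gamma_sss = 0.000000, Gamma_sst = -0.233602, Gamma_stt = 0.000000, Gamma_tss = 0.000000, Gamma_tst = 0.002655, Gamma_ttt = 0.000000
step 0: V^s = -1.2500, V^t = 1.0000
step 1: k1 = (-0.253752, 0.023789), k2 = (-0.222428, 0.016832), k3 = (-0.221420, 0.016756), k4 = (-0.181058, 0.010059); V <- V + (h/6)(k1 + 2k2 + 2k3 + k4): V^s = -1.3602, V^t = 1.0084
step 2: k1 = (-0.181022, 0.010057), k2 = (-0.132783, 0.004501), k3 = (-0.132209, 0.004482), k4 = (-0.078698, 0.000894); V <- V + (h/6)(k1 + 2k2 + 2k3 + k4): V^s = -1.4260, V^t = 1.0108

Answer: V^s = -1.4260, V^t = 1.0108


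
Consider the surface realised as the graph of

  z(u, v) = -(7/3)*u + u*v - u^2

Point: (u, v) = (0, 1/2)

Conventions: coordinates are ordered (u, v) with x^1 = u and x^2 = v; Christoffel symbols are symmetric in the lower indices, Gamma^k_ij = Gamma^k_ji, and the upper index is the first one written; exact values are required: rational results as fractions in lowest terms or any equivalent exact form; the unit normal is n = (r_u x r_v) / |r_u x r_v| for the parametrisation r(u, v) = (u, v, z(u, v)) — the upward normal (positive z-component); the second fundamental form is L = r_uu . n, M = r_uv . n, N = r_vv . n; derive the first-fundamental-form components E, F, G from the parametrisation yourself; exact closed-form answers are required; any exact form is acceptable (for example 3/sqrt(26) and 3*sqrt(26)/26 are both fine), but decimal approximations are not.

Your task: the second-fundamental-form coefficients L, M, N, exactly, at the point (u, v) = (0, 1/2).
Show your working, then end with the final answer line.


z_u = -11/6, z_v = 0, z_uu = -2, z_uv = 1, z_vv = 0
E = 157/36, F = 0, G = 1; answer radicand W^2 = 157/36
unnormalised second-form numerators: l = -2, m = 1, n = 0; L = l/sqrt(157/36), and similarly M = m/sqrt(W^2), N = n/sqrt(W^2)

Answer: L = -12*sqrt(157)/157, M = 6*sqrt(157)/157, N = 0


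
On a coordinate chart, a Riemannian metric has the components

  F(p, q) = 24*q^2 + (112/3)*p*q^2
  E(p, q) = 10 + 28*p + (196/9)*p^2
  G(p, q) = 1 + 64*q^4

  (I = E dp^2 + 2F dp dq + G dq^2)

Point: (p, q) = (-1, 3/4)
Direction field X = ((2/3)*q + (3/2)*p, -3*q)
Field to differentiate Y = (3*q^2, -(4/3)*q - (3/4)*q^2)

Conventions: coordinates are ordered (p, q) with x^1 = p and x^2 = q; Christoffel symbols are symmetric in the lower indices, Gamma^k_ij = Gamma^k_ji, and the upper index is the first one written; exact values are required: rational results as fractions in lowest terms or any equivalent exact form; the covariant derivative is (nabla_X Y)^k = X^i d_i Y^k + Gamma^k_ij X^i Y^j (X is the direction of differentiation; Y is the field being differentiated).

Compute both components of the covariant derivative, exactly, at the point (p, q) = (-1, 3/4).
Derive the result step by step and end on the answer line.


E = 34/9, F = -15/2, G = 85/4 at the point
E_p = -140/9, E_q = 0, F_p = 21, F_q = -20, G_p = 0, G_q = 108
EG - F^2 = 865/36;  g^inv = (36/865) * [[85/4, 15/2], [15/2, 34/9]]
first-kind symbols [ij,l] = (1/2)(d_i g_jl + d_j g_il - d_l g_ij): [pp,p] = E_p/2 = -70/9, [pp,q] = F_p - E_q/2 = 21, [pq,p] = E_q/2 = 0, [pq,q] = G_p/2 = 0, [qq,p] = F_q - G_p/2 = -20, [qq,q] = G_q/2 = 54
Gamma^p_ij = (G*[ij,p] - F*[ij,q])/(EG - F^2), Gamma^q_ij = (E*[ij,q] - F*[ij,p])/(EG - F^2)
Gamma_ppp = -56/173, Gamma_ppq = 0, Gamma_pqq = -144/173, Gamma_qpp = 756/865, Gamma_qpq = 0, Gamma_qqq = 1944/865
X = (-1, -9/4), Y = (27/16, -91/64) at the point

Answer: (nabla_X Y)^p = -33885/2768, (nabla_X Y)^q = 155649/13840


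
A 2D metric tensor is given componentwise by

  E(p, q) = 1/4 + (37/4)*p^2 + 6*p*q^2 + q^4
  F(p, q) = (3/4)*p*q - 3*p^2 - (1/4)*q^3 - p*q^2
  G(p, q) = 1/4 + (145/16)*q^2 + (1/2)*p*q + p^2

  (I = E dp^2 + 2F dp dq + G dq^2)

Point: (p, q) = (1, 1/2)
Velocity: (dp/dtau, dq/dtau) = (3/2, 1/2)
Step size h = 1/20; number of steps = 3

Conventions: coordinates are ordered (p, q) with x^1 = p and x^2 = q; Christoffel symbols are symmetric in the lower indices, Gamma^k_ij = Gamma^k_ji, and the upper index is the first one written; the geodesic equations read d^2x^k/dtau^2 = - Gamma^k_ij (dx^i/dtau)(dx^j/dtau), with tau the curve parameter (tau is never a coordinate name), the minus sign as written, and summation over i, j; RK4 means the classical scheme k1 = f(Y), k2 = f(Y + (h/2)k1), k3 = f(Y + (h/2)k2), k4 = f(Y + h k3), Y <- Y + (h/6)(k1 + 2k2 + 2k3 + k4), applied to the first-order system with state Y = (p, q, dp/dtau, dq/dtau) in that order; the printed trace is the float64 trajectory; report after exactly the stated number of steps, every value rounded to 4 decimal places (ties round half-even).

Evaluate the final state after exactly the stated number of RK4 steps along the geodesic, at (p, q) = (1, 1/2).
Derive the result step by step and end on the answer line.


f(Y) = (dp/dtau, dq/dtau, -Gamma^p_ij Y'^i Y'^j, -Gamma^q_ij Y'^i Y'^j) with the Gammas evaluated at the stage position; h = 0.050000; intermediate values shown to 6 dp
step 0: p = 1.0000, q = 0.5000, dp/dtau = 1.5000, dq/dtau = 0.5000
step 1:
  k1: at (p, q) = (1.000000, 0.500000), (dp/dtau, dq/dtau) = (1.500000, 0.500000); Gamma_ppp = 0.335333, Gamma_ppq = 0.466949, Gamma_pqq = 0.241237, Gamma_qpp = -2.164432, Gamma_qpq = 0.659139, Gamma_qqq = 1.455893; k1 = (1.500000, 0.500000, -1.515232, 3.517290)
  k2: at (p, q) = (1.037500, 0.512500), (dp/dtau, dq/dtau) = (1.462119, 0.587932); Gamma_ppp = 0.300442, Gamma_ppq = 0.464251, Gamma_pqq = 0.235735, Gamma_qpp = -2.169985, Gamma_qpq = 0.659970, Gamma_qqq = 1.420563; k2 = (1.462119, 0.587932, -1.521932, 3.013283)
  k3: at (p, q) = (1.036553, 0.514698), (dp/dtau, dq/dtau) = (1.461952, 0.575332); Gamma_ppp = 0.304070, Gamma_ppq = 0.464369, Gamma_pqq = 0.233800, Gamma_qpp = -2.159245, Gamma_qpq = 0.656208, Gamma_qqq = 1.416795; k3 = (1.461952, 0.575332, -1.508448, 3.042107)
  k4: at (p, q) = (1.073098, 0.528767), (dp/dtau, dq/dtau) = (1.424578, 0.652105); Gamma_ppp = 0.274343, Gamma_ppq = 0.461810, Gamma_pqq = 0.227065, Gamma_qpp = -2.156481, Gamma_qpq = 0.654116, Gamma_qqq = 1.380525; k4 = (1.424578, 0.652105, -1.511333, 2.574038)
  Y <- Y + (h/6)(k1 + 2k2 + 2k3 + k4): p = 1.0731, q = 0.5290, dp/dtau = 1.4243, dq/dtau = 0.6517
step 2:
  k1: at (p, q) = (1.073106, 0.528989), (dp/dtau, dq/dtau) = (1.424272, 0.651684); Gamma_ppp = 0.274570, Gamma_ppq = 0.461813, Gamma_pqq = 0.226891, Gamma_qpp = -2.155592, Gamma_qpq = 0.653801, Gamma_qqq = 1.380132; k1 = (1.424272, 0.651684, -1.510625, 2.572913)
  k2: at (p, q) = (1.108713, 0.545281), (dp/dtau, dq/dtau) = (1.386507, 0.716007); Gamma_ppp = 0.250216, Gamma_ppq = 0.459395, Gamma_pqq = 0.218557, Gamma_qpp = -2.142577, Gamma_qpq = 0.648093, Gamma_qqq = 1.341925; k2 = (1.386507, 0.716007, -1.505190, 2.144144)
  k3: at (p, q) = (1.107769, 0.546889), (dp/dtau, dq/dtau) = (1.386643, 0.705288); Gamma_ppp = 0.252926, Gamma_ppq = 0.459494, Gamma_pqq = 0.217246, Gamma_qpp = -2.134991, Gamma_qpq = 0.645433, Gamma_qqq = 1.339493; k3 = (1.386643, 0.705288, -1.493140, 2.176362)
  k4: at (p, q) = (1.142438, 0.564253), (dp/dtau, dq/dtau) = (1.349615, 0.760502); Gamma_ppp = 0.232078, Gamma_ppq = 0.457193, Gamma_pqq = 0.208446, Gamma_qpp = -2.117558, Gamma_qpq = 0.638158, Gamma_qqq = 1.301695; k4 = (1.349615, 0.760502, -1.481791, 1.794204)
  Y <- Y + (h/6)(k1 + 2k2 + 2k3 + k4): p = 1.1424, q = 0.5644, dp/dtau = 1.3494, dq/dtau = 0.7601
step 3:
  k1: at (p, q) = (1.142441, 0.564445), (dp/dtau, dq/dtau) = (1.349363, 0.760085); Gamma_ppp = 0.232262, Gamma_ppq = 0.457196, Gamma_pqq = 0.208310, Gamma_qpp = -2.116852, Gamma_qpq = 0.637907, Gamma_qqq = 1.301389; k1 = (1.349363, 0.760085, -1.481074, 1.793958)
  k2: at (p, q) = (1.176175, 0.583447), (dp/dtau, dq/dtau) = (1.312336, 0.804934); Gamma_ppp = 0.215123, Gamma_ppq = 0.455031, Gamma_pqq = 0.198717, Gamma_qpp = -2.093386, Gamma_qpq = 0.628488, Gamma_qqq = 1.263148; k2 = (1.312336, 0.804934, -1.460582, 1.459069)
  k3: at (p, q) = (1.175249, 0.584568), (dp/dtau, dq/dtau) = (1.312849, 0.796562); Gamma_ppp = 0.217091, Gamma_ppq = 0.455128, Gamma_pqq = 0.197865, Gamma_qpp = -2.088249, Gamma_qpq = 0.626686, Gamma_qqq = 1.261691; k3 = (1.312849, 0.796562, -1.451634, 1.487957)
  k4: at (p, q) = (1.208083, 0.604273), (dp/dtau, dq/dtau) = (1.276782, 0.834483); Gamma_ppp = 0.202236, Gamma_ppq = 0.453093, Gamma_pqq = 0.188276, Gamma_qpp = -2.063059, Gamma_qpq = 0.616643, Gamma_qqq = 1.224634; k4 = (1.276782, 0.834483, -1.426286, 1.196343)
  Y <- Y + (h/6)(k1 + 2k2 + 2k3 + k4): p = 1.2081, q = 0.6044, dp/dtau = 1.2766, dq/dtau = 0.8341

Answer: p = 1.2081, q = 0.6044, dp/dtau = 1.2766, dq/dtau = 0.8341


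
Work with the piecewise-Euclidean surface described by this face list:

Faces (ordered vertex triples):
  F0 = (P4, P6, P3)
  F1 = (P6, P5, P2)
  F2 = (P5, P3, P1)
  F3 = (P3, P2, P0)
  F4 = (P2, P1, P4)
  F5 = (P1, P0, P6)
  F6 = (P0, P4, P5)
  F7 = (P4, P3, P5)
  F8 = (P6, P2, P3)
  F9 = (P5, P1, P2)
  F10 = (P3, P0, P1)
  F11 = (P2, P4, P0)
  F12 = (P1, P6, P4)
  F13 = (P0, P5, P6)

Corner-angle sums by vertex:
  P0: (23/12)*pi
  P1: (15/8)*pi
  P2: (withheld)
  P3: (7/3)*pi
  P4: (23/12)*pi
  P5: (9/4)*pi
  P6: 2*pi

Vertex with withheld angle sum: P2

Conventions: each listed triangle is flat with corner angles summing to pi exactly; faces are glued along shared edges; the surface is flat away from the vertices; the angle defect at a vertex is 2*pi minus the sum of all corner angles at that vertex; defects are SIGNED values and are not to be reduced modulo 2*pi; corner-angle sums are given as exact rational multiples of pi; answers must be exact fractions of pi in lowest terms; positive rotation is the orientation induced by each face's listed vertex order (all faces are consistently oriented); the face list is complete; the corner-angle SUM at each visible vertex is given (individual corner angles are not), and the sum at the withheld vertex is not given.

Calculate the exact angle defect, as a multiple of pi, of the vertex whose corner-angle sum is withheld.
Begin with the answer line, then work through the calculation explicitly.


Answer: defect(P2) = (7/24)*pi

V = 7, E = 21, F = 14; chi = V - E + F = 0
Gauss-Bonnet: total defect = 2*pi*chi = 0; visible defects sum to (-7/24)*pi


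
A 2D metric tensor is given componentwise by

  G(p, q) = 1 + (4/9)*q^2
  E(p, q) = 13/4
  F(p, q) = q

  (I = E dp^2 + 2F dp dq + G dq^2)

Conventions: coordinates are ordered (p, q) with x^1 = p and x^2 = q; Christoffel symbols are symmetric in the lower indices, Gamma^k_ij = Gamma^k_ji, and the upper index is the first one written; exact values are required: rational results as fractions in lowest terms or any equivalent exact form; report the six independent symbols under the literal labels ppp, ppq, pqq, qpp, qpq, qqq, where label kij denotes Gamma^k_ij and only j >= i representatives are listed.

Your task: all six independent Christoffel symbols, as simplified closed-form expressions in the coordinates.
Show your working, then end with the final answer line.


E = 13/4; F = q; G = 1 + (4/9)*q^2
Gamma^k_ij = (1/2) g^{kl} (d_i g_jl + d_j g_il - d_l g_ij), with g^inv = (1/(EG-F^2)) [[G, -F], [-F, E]]
first partials: E_p = 0, E_q = 0, F_p = 0, F_q = 1, G_p = 0, G_q = (8/9)*q
D = EG - F^2 = 13/4 + (4/9)*q^2
expanded: Gamma^p_pp = (G E_p - 2F F_p + F E_q)/(2D), Gamma^p_pq = (G E_q - F G_p)/(2D), Gamma^p_qq = (2G F_q - G G_p - F G_q)/(2D), Gamma^q_pp = (2E F_p - E E_q - F E_p)/(2D), Gamma^q_pq = (E G_p - F E_q)/(2D), Gamma^q_qq = (E G_q - 2F F_q + F G_p)/(2D); substitute and cancel common factors

Answer: Gamma_ppp = 0, Gamma_ppq = 0, Gamma_pqq = 36/(16*q^2 + 117), Gamma_qpp = 0, Gamma_qpq = 0, Gamma_qqq = 16*q/(16*q^2 + 117)


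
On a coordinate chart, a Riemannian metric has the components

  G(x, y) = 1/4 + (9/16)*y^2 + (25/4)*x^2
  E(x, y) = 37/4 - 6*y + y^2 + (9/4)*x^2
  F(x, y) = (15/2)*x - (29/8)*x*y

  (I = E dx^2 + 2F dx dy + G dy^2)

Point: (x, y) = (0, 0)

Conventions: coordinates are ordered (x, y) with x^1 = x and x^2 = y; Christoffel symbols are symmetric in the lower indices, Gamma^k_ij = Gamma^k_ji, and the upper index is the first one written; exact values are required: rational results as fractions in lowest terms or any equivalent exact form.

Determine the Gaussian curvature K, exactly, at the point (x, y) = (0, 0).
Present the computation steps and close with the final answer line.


E = 37/4, F = 0, G = 1/4, EG - F^2 = 37/16 at the point
E_x = 0, E_y = -6, F_x = 15/2, F_y = 0, G_x = 0, G_y = 0
E_yy = 2, F_xy = -29/8, G_xx = 25/2
Compute both Brioschi determinants and normalise by (EG - F^2)^2.
M1 = [[-E_yy/2 + F_xy - G_xx/2, E_x/2, F_x - E_y/2], [F_y - G_x/2, E, F], [G_y/2, F, G]] = [[-87/8, 0, 21/2], [0, 37/4, 0], [0, 0, 1/4]]; det M1 = -3219/128
M2 = [[0, E_y/2, G_x/2], [E_y/2, E, F], [G_x/2, F, G]] = [[0, -3, 0], [-3, 37/4, 0], [0, 0, 1/4]]; det M2 = -9/4
det M1 - det M2 = -2931/128; K = -2931/128 / (37/16)^2 = -5862/1369

Answer: K = -5862/1369


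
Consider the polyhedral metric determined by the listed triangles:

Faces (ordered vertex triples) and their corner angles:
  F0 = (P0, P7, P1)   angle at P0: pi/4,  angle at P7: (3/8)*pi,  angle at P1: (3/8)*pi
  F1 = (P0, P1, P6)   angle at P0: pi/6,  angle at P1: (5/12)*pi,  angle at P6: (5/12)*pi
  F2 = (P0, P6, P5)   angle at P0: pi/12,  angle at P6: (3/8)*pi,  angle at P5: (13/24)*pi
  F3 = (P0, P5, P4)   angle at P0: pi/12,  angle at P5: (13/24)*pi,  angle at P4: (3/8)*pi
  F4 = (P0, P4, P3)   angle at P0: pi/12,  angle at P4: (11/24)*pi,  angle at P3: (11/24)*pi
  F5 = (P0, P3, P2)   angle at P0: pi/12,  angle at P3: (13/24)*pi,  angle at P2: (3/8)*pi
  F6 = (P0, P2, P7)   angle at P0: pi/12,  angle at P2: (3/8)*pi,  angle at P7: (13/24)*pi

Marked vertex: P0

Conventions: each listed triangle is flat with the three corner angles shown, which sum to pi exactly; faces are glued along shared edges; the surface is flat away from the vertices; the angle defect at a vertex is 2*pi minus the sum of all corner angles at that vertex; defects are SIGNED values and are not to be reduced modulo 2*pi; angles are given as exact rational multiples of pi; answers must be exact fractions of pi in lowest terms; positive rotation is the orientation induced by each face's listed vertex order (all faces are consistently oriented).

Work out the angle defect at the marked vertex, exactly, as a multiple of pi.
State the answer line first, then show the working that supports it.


Answer: defect(P0) = (7/6)*pi

Sum of corner angles at P0: (5/6)*pi
defect = 2*pi - (5/6)*pi


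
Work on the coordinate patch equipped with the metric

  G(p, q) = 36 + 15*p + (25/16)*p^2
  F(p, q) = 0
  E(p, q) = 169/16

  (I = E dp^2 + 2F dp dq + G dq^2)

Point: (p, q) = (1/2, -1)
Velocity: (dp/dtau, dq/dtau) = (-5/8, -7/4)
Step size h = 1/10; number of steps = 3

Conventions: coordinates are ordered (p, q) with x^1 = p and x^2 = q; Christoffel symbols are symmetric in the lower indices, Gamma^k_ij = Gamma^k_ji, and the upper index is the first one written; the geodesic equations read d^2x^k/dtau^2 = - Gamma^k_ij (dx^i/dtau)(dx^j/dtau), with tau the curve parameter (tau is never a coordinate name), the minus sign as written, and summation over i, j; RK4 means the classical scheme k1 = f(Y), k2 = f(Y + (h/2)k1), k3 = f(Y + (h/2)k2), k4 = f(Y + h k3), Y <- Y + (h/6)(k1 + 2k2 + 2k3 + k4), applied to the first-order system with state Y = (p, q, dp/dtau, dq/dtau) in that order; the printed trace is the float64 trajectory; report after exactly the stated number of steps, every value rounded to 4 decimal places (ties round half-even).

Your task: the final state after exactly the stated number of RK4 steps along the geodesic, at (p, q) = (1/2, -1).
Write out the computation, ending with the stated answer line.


f(Y) = (dp/dtau, dq/dtau, -Gamma^p_ij Y'^i Y'^j, -Gamma^q_ij Y'^i Y'^j) with the Gammas evaluated at the stage position; h = 0.100000; intermediate values shown to 6 dp
step 0: p = 0.5000, q = -1.0000, dp/dtau = -0.6250, dq/dtau = -1.7500
step 1:
  k1: at (p, q) = (0.500000, -1.000000), (dp/dtau, dq/dtau) = (-0.625000, -1.750000); Gamma_ppp = 0.000000, Gamma_ppq = 0.000000, Gamma_pqq = -0.784024, Gamma_qpp = 0.000000, Gamma_qpq = 0.188679, Gamma_qqq = 0.000000; k1 = (-0.625000, -1.750000, 2.401072, -0.412736)
  k2: at (p, q) = (0.468750, -1.087500), (dp/dtau, dq/dtau) = (-0.504946, -1.770637); Gamma_ppp = 0.000000, Gamma_ppq = 0.000000, Gamma_pqq = -0.779401, Gamma_qpp = 0.000000, Gamma_qpq = 0.189798, Gamma_qqq = 0.000000; k2 = (-0.504946, -1.770637, 2.443542, -0.339389)
  k3: at (p, q) = (0.474753, -1.088532), (dp/dtau, dq/dtau) = (-0.502823, -1.766969); Gamma_ppp = 0.000000, Gamma_ppq = 0.000000, Gamma_pqq = -0.780289, Gamma_qpp = 0.000000, Gamma_qpq = 0.189582, Gamma_qqq = 0.000000; k3 = (-0.502823, -1.766969, 2.436203, -0.336877)
  k4: at (p, q) = (0.449718, -1.176697), (dp/dtau, dq/dtau) = (-0.381380, -1.783688); Gamma_ppp = 0.000000, Gamma_ppq = 0.000000, Gamma_pqq = -0.776585, Gamma_qpp = 0.000000, Gamma_qpq = 0.190486, Gamma_qqq = 0.000000; k4 = (-0.381380, -1.783688, 2.470739, -0.259161)
  Y <- Y + (h/6)(k1 + 2k2 + 2k3 + k4): p = 0.4496, q = -1.1768, dp/dtau = -0.3811, dq/dtau = -1.7837
step 2:
  k1: at (p, q) = (0.449635, -1.176815), (dp/dtau, dq/dtau) = (-0.381145, -1.783740); Gamma_ppp = 0.000000, Gamma_ppq = 0.000000, Gamma_pqq = -0.776573, Gamma_qpp = 0.000000, Gamma_qpq = 0.190489, Gamma_qqq = 0.000000; k1 = (-0.381145, -1.783740, 2.470846, -0.259014)
  k2: at (p, q) = (0.430577, -1.266002), (dp/dtau, dq/dtau) = (-0.257603, -1.796691); Gamma_ppp = 0.000000, Gamma_ppq = 0.000000, Gamma_pqq = -0.773754, Gamma_qpp = 0.000000, Gamma_qpq = 0.191183, Gamma_qqq = 0.000000; k2 = (-0.257603, -1.796691, 2.497755, -0.176972)
  k3: at (p, q) = (0.436755, -1.266650), (dp/dtau, dq/dtau) = (-0.256257, -1.792589); Gamma_ppp = 0.000000, Gamma_ppq = 0.000000, Gamma_pqq = -0.774668, Gamma_qpp = 0.000000, Gamma_qpq = 0.190958, Gamma_qqq = 0.000000; k3 = (-0.256257, -1.792589, 2.489299, -0.175438)
  k4: at (p, q) = (0.424009, -1.356074), (dp/dtau, dq/dtau) = (-0.132215, -1.801284); Gamma_ppp = 0.000000, Gamma_ppq = 0.000000, Gamma_pqq = -0.772782, Gamma_qpp = 0.000000, Gamma_qpq = 0.191424, Gamma_qqq = 0.000000; k4 = (-0.132215, -1.801284, 2.507389, -0.091178)
  Y <- Y + (h/6)(k1 + 2k2 + 2k3 + k4): p = 0.4240, q = -1.3562, dp/dtau = -0.1319, dq/dtau = -1.8013
step 3:
  k1: at (p, q) = (0.423950, -1.356208), (dp/dtau, dq/dtau) = (-0.131939, -1.801324); Gamma_ppp = 0.000000, Gamma_ppq = 0.000000, Gamma_pqq = -0.772774, Gamma_qpp = 0.000000, Gamma_qpq = 0.191426, Gamma_qqq = 0.000000; k1 = (-0.131939, -1.801324, 2.507471, -0.090991)
  k2: at (p, q) = (0.417353, -1.446274), (dp/dtau, dq/dtau) = (-0.006566, -1.805874); Gamma_ppp = 0.000000, Gamma_ppq = 0.000000, Gamma_pqq = -0.771798, Gamma_qpp = 0.000000, Gamma_qpq = 0.191668, Gamma_qqq = 0.000000; k2 = (-0.006566, -1.805874, 2.516971, -0.004545)
  k3: at (p, q) = (0.423622, -1.446502), (dp/dtau, dq/dtau) = (-0.006091, -1.801551); Gamma_ppp = 0.000000, Gamma_ppq = 0.000000, Gamma_pqq = -0.772725, Gamma_qpp = 0.000000, Gamma_qpq = 0.191438, Gamma_qqq = 0.000000; k3 = (-0.006091, -1.801551, 2.507947, -0.004201)
  k4: at (p, q) = (0.423341, -1.536363), (dp/dtau, dq/dtau) = (0.118855, -1.801744); Gamma_ppp = 0.000000, Gamma_ppq = 0.000000, Gamma_pqq = -0.772684, Gamma_qpp = 0.000000, Gamma_qpq = 0.191448, Gamma_qqq = 0.000000; k4 = (0.118855, -1.801744, 2.508349, 0.081996)
  Y <- Y + (h/6)(k1 + 2k2 + 2k3 + k4): p = 0.4233, q = -1.5365, dp/dtau = 0.1192, dq/dtau = -1.8018

Answer: p = 0.4233, q = -1.5365, dp/dtau = 0.1192, dq/dtau = -1.8018


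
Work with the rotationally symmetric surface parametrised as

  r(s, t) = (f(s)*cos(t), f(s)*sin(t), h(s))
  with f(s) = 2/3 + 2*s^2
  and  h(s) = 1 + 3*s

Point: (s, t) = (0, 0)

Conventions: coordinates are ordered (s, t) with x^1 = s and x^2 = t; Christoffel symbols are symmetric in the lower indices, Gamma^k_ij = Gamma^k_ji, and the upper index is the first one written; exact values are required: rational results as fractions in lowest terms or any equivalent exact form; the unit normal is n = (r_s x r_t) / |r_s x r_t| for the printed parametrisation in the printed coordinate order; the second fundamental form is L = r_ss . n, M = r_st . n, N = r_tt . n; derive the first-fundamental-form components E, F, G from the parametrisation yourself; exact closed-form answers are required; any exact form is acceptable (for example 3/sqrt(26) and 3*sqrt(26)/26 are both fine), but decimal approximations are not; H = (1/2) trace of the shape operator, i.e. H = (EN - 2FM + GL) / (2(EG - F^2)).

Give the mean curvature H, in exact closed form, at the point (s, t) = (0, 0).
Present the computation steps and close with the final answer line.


f = 2/3, f' = 0, f'' = 4, h' = 3, h'' = 0
E = 9, F = 0, G = 4/9; answer radicand W^2 = 9
unnormalised second-form numerators: l = -12, m = 0, n = 2; L = l/sqrt(9), and similarly M = m/sqrt(W^2), N = n/sqrt(W^2)
H = (E*n - 2*F*m + G*l) / (2*(EG - F^2)*sqrt(W^2)); E*n - 2*F*m + G*l = 38/3, EG - F^2 = 4, so H = (19/12)/sqrt(9)

Answer: H = 19/36


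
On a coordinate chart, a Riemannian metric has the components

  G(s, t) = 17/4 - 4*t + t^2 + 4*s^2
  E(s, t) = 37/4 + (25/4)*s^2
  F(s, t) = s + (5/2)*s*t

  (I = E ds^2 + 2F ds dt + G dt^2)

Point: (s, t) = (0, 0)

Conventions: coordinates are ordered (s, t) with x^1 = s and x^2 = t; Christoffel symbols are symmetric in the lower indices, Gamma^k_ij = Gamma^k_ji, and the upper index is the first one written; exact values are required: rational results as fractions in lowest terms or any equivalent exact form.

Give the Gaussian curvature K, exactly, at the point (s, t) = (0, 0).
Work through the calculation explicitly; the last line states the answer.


E = 37/4, F = 0, G = 17/4, EG - F^2 = 629/16 at the point
E_s = 0, E_t = 0, F_s = 1, F_t = 0, G_s = 0, G_t = -4
E_tt = 0, F_st = 5/2, G_ss = 8
The intrinsic route: Brioschi's K = (det M1 - det M2)/(EG - F^2)^2.
M1 = [[-E_tt/2 + F_st - G_ss/2, E_s/2, F_s - E_t/2], [F_t - G_s/2, E, F], [G_t/2, F, G]] = [[-3/2, 0, 1], [0, 37/4, 0], [-2, 0, 17/4]]; det M1 = -1295/32
M2 = [[0, E_t/2, G_s/2], [E_t/2, E, F], [G_s/2, F, G]] = [[0, 0, 0], [0, 37/4, 0], [0, 0, 17/4]]; det M2 = 0
det M1 - det M2 = -1295/32; K = -1295/32 / (629/16)^2 = -280/10693

Answer: K = -280/10693


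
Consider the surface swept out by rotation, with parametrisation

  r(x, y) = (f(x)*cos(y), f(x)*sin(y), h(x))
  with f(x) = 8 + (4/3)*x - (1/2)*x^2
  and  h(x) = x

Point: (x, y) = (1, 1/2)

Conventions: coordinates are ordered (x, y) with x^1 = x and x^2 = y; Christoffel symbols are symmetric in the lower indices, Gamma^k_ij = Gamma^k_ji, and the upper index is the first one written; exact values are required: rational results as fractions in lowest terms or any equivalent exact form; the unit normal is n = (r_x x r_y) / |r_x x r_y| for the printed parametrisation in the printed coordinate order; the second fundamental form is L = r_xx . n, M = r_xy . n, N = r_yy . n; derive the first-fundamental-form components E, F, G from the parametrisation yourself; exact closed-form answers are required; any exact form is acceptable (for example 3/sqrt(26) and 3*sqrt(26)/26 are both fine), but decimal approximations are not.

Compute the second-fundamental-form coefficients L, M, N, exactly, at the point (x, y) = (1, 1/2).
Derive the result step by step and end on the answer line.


f = 53/6, f' = 1/3, f'' = -1, h' = 1, h'' = 0
E = 10/9, F = 0, G = 2809/36; answer radicand W^2 = 10/9
unnormalised second-form numerators: l = 1, m = 0, n = 53/6; L = l/sqrt(10/9), and similarly M = m/sqrt(W^2), N = n/sqrt(W^2)

Answer: L = 3*sqrt(10)/10, M = 0, N = 53*sqrt(10)/20


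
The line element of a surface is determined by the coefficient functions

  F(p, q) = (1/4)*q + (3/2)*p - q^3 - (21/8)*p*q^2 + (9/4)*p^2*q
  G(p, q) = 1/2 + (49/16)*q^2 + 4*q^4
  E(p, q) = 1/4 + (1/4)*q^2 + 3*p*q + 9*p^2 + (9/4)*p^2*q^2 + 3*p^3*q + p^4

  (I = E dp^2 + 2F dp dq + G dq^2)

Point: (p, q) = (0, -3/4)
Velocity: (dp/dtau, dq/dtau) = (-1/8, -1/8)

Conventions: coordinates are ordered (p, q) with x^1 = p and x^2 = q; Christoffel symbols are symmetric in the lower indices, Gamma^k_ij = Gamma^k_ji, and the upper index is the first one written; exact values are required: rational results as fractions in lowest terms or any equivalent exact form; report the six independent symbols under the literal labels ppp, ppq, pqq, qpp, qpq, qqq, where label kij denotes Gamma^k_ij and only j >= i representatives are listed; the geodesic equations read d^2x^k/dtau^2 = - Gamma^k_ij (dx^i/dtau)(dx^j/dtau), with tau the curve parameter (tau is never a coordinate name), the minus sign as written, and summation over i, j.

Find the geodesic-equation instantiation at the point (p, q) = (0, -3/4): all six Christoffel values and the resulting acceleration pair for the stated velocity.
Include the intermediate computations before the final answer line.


E = 25/64, F = 15/64, G = 893/256 at the point
E_p = -9/4, E_q = -3/8, F_p = 3/128, F_q = -23/16, G_p = 0, G_q = -363/32
EG - F^2 = 21425/16384;  g^inv = (16384/21425) * [[893/256, -15/64], [-15/64, 25/64]]
first-kind symbols [ij,l] = (1/2)(d_i g_jl + d_j g_il - d_l g_ij): [pp,p] = E_p/2 = -9/8, [pp,q] = F_p - E_q/2 = 27/128, [pq,p] = E_q/2 = -3/16, [pq,q] = G_p/2 = 0, [qq,p] = F_q - G_p/2 = -23/16, [qq,q] = G_q/2 = -363/64
Gamma^p_ij = (G*[ij,p] - F*[ij,q])/(EG - F^2), Gamma^q_ij = (E*[ij,q] - F*[ij,p])/(EG - F^2)
Gamma_ppp = -65106/21425, Gamma_ppq = -10716/21425, Gamma_pqq = -60376/21425, Gamma_qpp = 1134/4285, Gamma_qpq = 144/4285, Gamma_qqq = -6156/4285
d^2p/dtau^2 = -(Gamma_ppp*(-1/8)^2 + 2*Gamma_ppq*(-1/8)*(-1/8) + Gamma_pqq*(-1/8)^2) = 73457/685600
d^2q/dtau^2 = -(Gamma_qpp*(-1/8)^2 + 2*Gamma_qpq*(-1/8)*(-1/8) + Gamma_qqq*(-1/8)^2) = 2367/137120

Answer: Gamma_ppp = -65106/21425, Gamma_ppq = -10716/21425, Gamma_pqq = -60376/21425, Gamma_qpp = 1134/4285, Gamma_qpq = 144/4285, Gamma_qqq = -6156/4285; accelerations (d^2p/dtau^2, d^2q/dtau^2) = (73457/685600, 2367/137120)


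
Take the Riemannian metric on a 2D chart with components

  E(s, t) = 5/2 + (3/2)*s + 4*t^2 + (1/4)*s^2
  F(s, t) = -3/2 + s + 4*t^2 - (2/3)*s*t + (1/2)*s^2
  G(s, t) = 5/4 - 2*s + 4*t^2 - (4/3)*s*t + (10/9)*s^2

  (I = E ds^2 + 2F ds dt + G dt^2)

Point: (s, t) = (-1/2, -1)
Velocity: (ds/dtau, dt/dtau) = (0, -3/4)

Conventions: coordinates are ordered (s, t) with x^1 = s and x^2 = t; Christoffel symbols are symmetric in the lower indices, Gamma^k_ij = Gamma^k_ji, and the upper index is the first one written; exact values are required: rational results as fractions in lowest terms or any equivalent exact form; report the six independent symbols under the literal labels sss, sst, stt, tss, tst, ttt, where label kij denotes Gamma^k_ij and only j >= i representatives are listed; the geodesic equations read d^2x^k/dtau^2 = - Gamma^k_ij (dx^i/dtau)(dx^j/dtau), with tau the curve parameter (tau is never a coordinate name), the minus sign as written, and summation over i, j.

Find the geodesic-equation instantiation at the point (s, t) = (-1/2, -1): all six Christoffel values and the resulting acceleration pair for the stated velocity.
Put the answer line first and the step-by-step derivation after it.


Answer: Gamma_sss = -1611/8887, Gamma_sst = -18880/26661, Gamma_stt = -85940/79983, Gamma_tss = 16653/17774, Gamma_tst = 576/8887, Gamma_ttt = -7922/26661; accelerations (d^2s/dtau^2, d^2t/dtau^2) = (21485/35548, 11883/71096)

E = 93/16, F = 43/24, G = 211/36 at the point
E_s = 5/4, E_t = -8, F_s = 7/6, F_t = -23/3, G_s = -16/9, G_t = -22/3
EG - F^2 = 8887/288;  g^inv = (288/8887) * [[211/36, -43/24], [-43/24, 93/16]]
first-kind symbols [ij,l] = (1/2)(d_i g_jl + d_j g_il - d_l g_ij): [ss,s] = E_s/2 = 5/8, [ss,t] = F_s - E_t/2 = 31/6, [st,s] = E_t/2 = -4, [st,t] = G_s/2 = -8/9, [tt,s] = F_t - G_s/2 = -61/9, [tt,t] = G_t/2 = -11/3
Gamma^s_ij = (G*[ij,s] - F*[ij,t])/(EG - F^2), Gamma^t_ij = (E*[ij,t] - F*[ij,s])/(EG - F^2)
Gamma_sss = -1611/8887, Gamma_sst = -18880/26661, Gamma_stt = -85940/79983, Gamma_tss = 16653/17774, Gamma_tst = 576/8887, Gamma_ttt = -7922/26661
d^2s/dtau^2 = -(Gamma_sss*(0)^2 + 2*Gamma_sst*(0)*(-3/4) + Gamma_stt*(-3/4)^2) = 21485/35548
d^2t/dtau^2 = -(Gamma_tss*(0)^2 + 2*Gamma_tst*(0)*(-3/4) + Gamma_ttt*(-3/4)^2) = 11883/71096


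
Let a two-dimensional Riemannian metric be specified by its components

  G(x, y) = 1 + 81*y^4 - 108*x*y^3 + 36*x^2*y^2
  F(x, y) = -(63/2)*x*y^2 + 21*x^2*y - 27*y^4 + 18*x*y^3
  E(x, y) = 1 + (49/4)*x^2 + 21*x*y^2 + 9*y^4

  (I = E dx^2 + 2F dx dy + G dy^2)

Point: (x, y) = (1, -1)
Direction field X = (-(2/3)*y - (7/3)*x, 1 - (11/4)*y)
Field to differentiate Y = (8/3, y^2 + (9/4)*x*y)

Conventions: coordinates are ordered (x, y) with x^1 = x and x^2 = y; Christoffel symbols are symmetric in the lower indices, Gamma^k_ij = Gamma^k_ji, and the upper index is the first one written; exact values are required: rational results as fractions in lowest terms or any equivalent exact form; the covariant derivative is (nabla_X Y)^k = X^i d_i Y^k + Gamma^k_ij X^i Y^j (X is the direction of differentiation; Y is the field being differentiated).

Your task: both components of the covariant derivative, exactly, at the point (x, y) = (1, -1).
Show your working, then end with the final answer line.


E = 173/4, F = -195/2, G = 226 at the point
E_x = 91/2, E_y = -78, F_x = -183/2, F_y = 246, G_x = 180, G_y = -720
EG - F^2 = 1073/4;  g^inv = (4/1073) * [[226, 195/2], [195/2, 173/4]]
first-kind symbols [ij,l] = (1/2)(d_i g_jl + d_j g_il - d_l g_ij): [xx,x] = E_x/2 = 91/4, [xx,y] = F_x - E_y/2 = -105/2, [xy,x] = E_y/2 = -39, [xy,y] = G_x/2 = 90, [yy,x] = F_y - G_x/2 = 156, [yy,y] = G_y/2 = -360
Gamma^x_ij = (G*[ij,x] - F*[ij,y])/(EG - F^2), Gamma^y_ij = (E*[ij,y] - F*[ij,x])/(EG - F^2)
Gamma_xxx = 91/1073, Gamma_xxy = -156/1073, Gamma_xyy = 624/1073, Gamma_yxx = -210/1073, Gamma_yxy = 360/1073, Gamma_yyy = -1440/1073
X = (-5/3, 15/4), Y = (8/3, -5/4) at the point

Answer: (nabla_X Y)^x = -46930/9657, (nabla_X Y)^y = 819025/51504


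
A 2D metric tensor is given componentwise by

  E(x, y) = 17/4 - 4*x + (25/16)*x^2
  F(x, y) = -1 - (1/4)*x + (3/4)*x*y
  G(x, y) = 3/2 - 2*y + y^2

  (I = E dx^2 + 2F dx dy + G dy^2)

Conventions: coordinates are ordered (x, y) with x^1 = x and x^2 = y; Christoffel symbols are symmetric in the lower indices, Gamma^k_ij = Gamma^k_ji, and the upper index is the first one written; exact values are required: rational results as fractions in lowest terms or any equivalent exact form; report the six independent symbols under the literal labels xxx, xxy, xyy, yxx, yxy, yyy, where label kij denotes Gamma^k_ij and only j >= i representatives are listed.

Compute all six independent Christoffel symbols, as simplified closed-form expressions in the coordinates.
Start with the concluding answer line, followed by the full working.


Answer: Gamma_xxx = (32*x*y^2 - 88*x*y + 73*x - 64*y^2 + 152*y - 104)/(32*x^2*y^2 - 88*x^2*y + 73*x^2 - 128*x*y^2 + 304*x*y - 208*x + 136*y^2 - 272*y + 172), Gamma_xxy = 0, Gamma_xyy = (-16*x*y + 28*x + 32*y - 32)/(32*x^2*y^2 - 88*x^2*y + 73*x^2 - 128*x*y^2 + 304*x*y - 208*x + 136*y^2 - 272*y + 172), Gamma_yxx = (-48*x*y + 66*x + 102*y - 98)/(32*x^2*y^2 - 88*x^2*y + 73*x^2 - 128*x*y^2 + 304*x*y - 208*x + 136*y^2 - 272*y + 172), Gamma_yxy = 0, Gamma_yyy = (32*x^2*y - 44*x^2 - 128*x*y + 152*x + 136*y - 136)/(32*x^2*y^2 - 88*x^2*y + 73*x^2 - 128*x*y^2 + 304*x*y - 208*x + 136*y^2 - 272*y + 172)

E = 17/4 - 4*x + (25/16)*x^2; F = -1 - (1/4)*x + (3/4)*x*y; G = 3/2 - 2*y + y^2
Gamma^k_ij = (1/2) g^{kl} (d_i g_jl + d_j g_il - d_l g_ij), with g^inv = (1/(EG-F^2)) [[G, -F], [-F, E]]
first partials: E_x = -4 + (25/8)*x, E_y = 0, F_x = -1/4 + (3/4)*y, F_y = (3/4)*x, G_x = 0, G_y = -2 + 2*y
D = EG - F^2 = 43/8 - (17/2)*y - (13/2)*x + (17/4)*y^2 + (19/2)*x*y + (73/32)*x^2 - 4*x*y^2 - (11/4)*x^2*y + x^2*y^2
expanded: Gamma^x_xx = (G E_x - 2F F_x + F E_y)/(2D), Gamma^x_xy = (G E_y - F G_x)/(2D), Gamma^x_yy = (2G F_y - G G_x - F G_y)/(2D), Gamma^y_xx = (2E F_x - E E_y - F E_x)/(2D), Gamma^y_xy = (E G_x - F E_y)/(2D), Gamma^y_yy = (E G_y - 2F F_y + F G_x)/(2D); substitute and cancel common factors
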